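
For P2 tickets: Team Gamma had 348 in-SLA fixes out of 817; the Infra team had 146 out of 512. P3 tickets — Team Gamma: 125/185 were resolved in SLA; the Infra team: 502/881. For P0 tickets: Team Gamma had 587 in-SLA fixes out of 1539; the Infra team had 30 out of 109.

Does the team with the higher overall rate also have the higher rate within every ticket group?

P2: Team Gamma 348/817 = 42.6%, the Infra team 146/512 = 28.5% → Team Gamma
P3: Team Gamma 125/185 = 67.6%, the Infra team 502/881 = 57.0% → Team Gamma
P0: Team Gamma 587/1539 = 38.1%, the Infra team 30/109 = 27.5% → Team Gamma
Overall: Team Gamma 1060/2541 = 41.7%, the Infra team 678/1502 = 45.1% → the Infra team
Team Gamma wins each ticket group but the Infra team wins overall — the comparison reverses. Team Gamma's tickets skew toward P0, which has a lower base rate.

No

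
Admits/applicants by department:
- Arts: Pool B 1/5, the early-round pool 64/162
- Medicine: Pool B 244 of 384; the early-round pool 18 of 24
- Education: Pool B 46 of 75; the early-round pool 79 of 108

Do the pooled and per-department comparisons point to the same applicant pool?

Arts: Pool B 1/5 = 20.0%, the early-round pool 64/162 = 39.5% → the early-round pool
Medicine: Pool B 244/384 = 63.5%, the early-round pool 18/24 = 75.0% → the early-round pool
Education: Pool B 46/75 = 61.3%, the early-round pool 79/108 = 73.1% → the early-round pool
Overall: Pool B 291/464 = 62.7%, the early-round pool 161/294 = 54.8% → Pool B
The early-round pool wins each department group but Pool B wins overall — the comparison reverses. The early-round pool's applicants skew toward Arts, which has a lower base rate.

No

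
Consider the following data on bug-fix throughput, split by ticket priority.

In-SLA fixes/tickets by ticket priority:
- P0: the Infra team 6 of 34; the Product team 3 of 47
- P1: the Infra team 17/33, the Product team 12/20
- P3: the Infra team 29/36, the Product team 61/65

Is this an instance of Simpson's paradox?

No

P0: the Infra team 6/34 = 17.6%, the Product team 3/47 = 6.4% → the Infra team
P1: the Infra team 17/33 = 51.5%, the Product team 12/20 = 60.0% → the Product team
P3: the Infra team 29/36 = 80.6%, the Product team 61/65 = 93.8% → the Product team
Overall: the Infra team 52/103 = 50.5%, the Product team 76/132 = 57.6% → the Product team
Neither sweeps: the Infra team wins 1 of 3 groups, the Product team wins 2. The Product team wins overall but not every group — no Simpson reversal.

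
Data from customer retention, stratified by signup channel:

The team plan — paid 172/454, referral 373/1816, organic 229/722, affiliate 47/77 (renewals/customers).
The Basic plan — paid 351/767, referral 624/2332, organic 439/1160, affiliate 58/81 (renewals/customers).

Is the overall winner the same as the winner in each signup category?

Paid: the team plan 172/454 = 37.9%, the Basic plan 351/767 = 45.8% → the Basic plan
Referral: the team plan 373/1816 = 20.5%, the Basic plan 624/2332 = 26.8% → the Basic plan
Organic: the team plan 229/722 = 31.7%, the Basic plan 439/1160 = 37.8% → the Basic plan
Affiliate: the team plan 47/77 = 61.0%, the Basic plan 58/81 = 71.6% → the Basic plan
Overall: the team plan 821/3069 = 26.8%, the Basic plan 1472/4340 = 33.9% → the Basic plan
The Basic plan wins overall and in every signup group — no reversal.

Yes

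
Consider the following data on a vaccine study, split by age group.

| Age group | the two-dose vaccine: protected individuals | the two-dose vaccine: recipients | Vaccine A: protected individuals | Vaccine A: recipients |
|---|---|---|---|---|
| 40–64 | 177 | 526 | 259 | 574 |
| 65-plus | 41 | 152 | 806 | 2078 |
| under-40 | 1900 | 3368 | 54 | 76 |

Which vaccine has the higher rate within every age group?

Vaccine A

40–64: the two-dose vaccine 177/526 = 33.7%, Vaccine A 259/574 = 45.1% → Vaccine A
65-plus: the two-dose vaccine 41/152 = 27.0%, Vaccine A 806/2078 = 38.8% → Vaccine A
Under-40: the two-dose vaccine 1900/3368 = 56.4%, Vaccine A 54/76 = 71.1% → Vaccine A
Vaccine A has the higher rate in all 3 groups.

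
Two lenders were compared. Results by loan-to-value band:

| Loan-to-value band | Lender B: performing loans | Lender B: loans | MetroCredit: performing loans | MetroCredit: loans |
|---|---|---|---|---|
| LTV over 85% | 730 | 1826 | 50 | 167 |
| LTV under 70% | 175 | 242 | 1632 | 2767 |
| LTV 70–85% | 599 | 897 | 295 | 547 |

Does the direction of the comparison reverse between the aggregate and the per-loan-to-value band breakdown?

Yes

LTV over 85%: Lender B 730/1826 = 40.0%, MetroCredit 50/167 = 29.9% → Lender B
LTV under 70%: Lender B 175/242 = 72.3%, MetroCredit 1632/2767 = 59.0% → Lender B
LTV 70–85%: Lender B 599/897 = 66.8%, MetroCredit 295/547 = 53.9% → Lender B
Overall: Lender B 1504/2965 = 50.7%, MetroCredit 1977/3481 = 56.8% → MetroCredit
Lender B wins each loan-to-value group but MetroCredit wins overall — the comparison reverses. Lender B's loans skew toward LTV over 85%, which has a lower base rate.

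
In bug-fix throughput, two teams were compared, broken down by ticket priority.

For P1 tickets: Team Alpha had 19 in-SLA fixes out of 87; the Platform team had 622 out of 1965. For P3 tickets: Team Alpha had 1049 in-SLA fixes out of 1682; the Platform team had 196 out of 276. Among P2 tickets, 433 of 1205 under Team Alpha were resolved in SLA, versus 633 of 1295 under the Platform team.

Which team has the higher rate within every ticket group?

the Platform team

P1: Team Alpha 19/87 = 21.8%, the Platform team 622/1965 = 31.7% → the Platform team
P3: Team Alpha 1049/1682 = 62.4%, the Platform team 196/276 = 71.0% → the Platform team
P2: Team Alpha 433/1205 = 35.9%, the Platform team 633/1295 = 48.9% → the Platform team
The Platform team has the higher rate in all 3 groups.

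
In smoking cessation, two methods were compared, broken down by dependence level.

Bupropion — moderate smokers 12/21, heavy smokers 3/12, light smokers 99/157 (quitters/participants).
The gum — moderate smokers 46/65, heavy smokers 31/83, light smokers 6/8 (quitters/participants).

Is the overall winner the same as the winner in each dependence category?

No

Moderate smokers: bupropion 12/21 = 57.1%, the gum 46/65 = 70.8% → the gum
Heavy smokers: bupropion 3/12 = 25.0%, the gum 31/83 = 37.3% → the gum
Light smokers: bupropion 99/157 = 63.1%, the gum 6/8 = 75.0% → the gum
Overall: bupropion 114/190 = 60.0%, the gum 83/156 = 53.2% → bupropion
The gum wins each dependence group but bupropion wins overall — the comparison reverses. The gum's participants skew toward heavy smokers, which has a lower base rate.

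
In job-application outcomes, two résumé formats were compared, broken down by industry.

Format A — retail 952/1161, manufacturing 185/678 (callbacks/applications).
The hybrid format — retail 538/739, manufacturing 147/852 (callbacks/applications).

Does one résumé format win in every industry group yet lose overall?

No

Retail: Format A 952/1161 = 82.0%, the hybrid format 538/739 = 72.8% → Format A
Manufacturing: Format A 185/678 = 27.3%, the hybrid format 147/852 = 17.3% → Format A
Overall: Format A 1137/1839 = 61.8%, the hybrid format 685/1591 = 43.1% → Format A
Format A wins overall and in every industry group — no reversal.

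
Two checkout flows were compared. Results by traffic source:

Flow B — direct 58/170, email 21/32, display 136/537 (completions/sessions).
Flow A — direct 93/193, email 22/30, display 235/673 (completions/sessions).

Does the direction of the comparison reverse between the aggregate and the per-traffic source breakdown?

No

Direct: Flow B 58/170 = 34.1%, Flow A 93/193 = 48.2% → Flow A
Email: Flow B 21/32 = 65.6%, Flow A 22/30 = 73.3% → Flow A
Display: Flow B 136/537 = 25.3%, Flow A 235/673 = 34.9% → Flow A
Overall: Flow B 215/739 = 29.1%, Flow A 350/896 = 39.1% → Flow A
Flow A wins overall and in every traffic group — no reversal.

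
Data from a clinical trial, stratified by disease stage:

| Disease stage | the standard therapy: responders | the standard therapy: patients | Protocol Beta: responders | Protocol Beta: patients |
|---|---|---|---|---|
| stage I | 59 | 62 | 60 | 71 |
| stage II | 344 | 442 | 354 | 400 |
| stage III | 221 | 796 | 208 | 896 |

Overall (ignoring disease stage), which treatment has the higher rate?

the standard therapy

Stage I: the standard therapy 59/62 = 95.2%, Protocol Beta 60/71 = 84.5% → the standard therapy
Stage II: the standard therapy 344/442 = 77.8%, Protocol Beta 354/400 = 88.5% → Protocol Beta
Stage III: the standard therapy 221/796 = 27.8%, Protocol Beta 208/896 = 23.2% → the standard therapy
Overall: the standard therapy 624/1300 = 48.0%, Protocol Beta 622/1367 = 45.5% → the standard therapy
(Neither sweeps every disease group, but the standard therapy has the higher pooled rate.)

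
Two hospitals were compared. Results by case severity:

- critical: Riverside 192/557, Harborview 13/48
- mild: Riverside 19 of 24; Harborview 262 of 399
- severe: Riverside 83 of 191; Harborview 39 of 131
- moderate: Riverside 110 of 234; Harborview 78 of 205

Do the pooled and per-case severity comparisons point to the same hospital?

No

Critical: Riverside 192/557 = 34.5%, Harborview 13/48 = 27.1% → Riverside
Mild: Riverside 19/24 = 79.2%, Harborview 262/399 = 65.7% → Riverside
Severe: Riverside 83/191 = 43.5%, Harborview 39/131 = 29.8% → Riverside
Moderate: Riverside 110/234 = 47.0%, Harborview 78/205 = 38.0% → Riverside
Overall: Riverside 404/1006 = 40.2%, Harborview 392/783 = 50.1% → Harborview
Riverside wins each case group but Harborview wins overall — the comparison reverses. Riverside's patients skew toward critical, which has a lower base rate.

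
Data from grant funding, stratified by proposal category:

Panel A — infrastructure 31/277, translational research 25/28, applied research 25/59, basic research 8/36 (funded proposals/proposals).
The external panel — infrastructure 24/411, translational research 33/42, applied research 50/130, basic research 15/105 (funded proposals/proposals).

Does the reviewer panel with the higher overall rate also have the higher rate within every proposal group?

Yes

Infrastructure: Panel A 31/277 = 11.2%, the external panel 24/411 = 5.8% → Panel A
Translational research: Panel A 25/28 = 89.3%, the external panel 33/42 = 78.6% → Panel A
Applied research: Panel A 25/59 = 42.4%, the external panel 50/130 = 38.5% → Panel A
Basic research: Panel A 8/36 = 22.2%, the external panel 15/105 = 14.3% → Panel A
Overall: Panel A 89/400 = 22.2%, the external panel 122/688 = 17.7% → Panel A
Panel A wins overall and in every proposal group — no reversal.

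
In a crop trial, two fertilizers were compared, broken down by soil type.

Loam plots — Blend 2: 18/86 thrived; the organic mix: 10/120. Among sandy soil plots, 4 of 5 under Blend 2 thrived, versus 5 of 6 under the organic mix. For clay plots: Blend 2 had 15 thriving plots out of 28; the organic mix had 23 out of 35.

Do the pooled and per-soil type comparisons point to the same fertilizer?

No

Loam: Blend 2 18/86 = 20.9%, the organic mix 10/120 = 8.3% → Blend 2
Sandy soil: Blend 2 4/5 = 80.0%, the organic mix 5/6 = 83.3% → the organic mix
Clay: Blend 2 15/28 = 53.6%, the organic mix 23/35 = 65.7% → the organic mix
Overall: Blend 2 37/119 = 31.1%, the organic mix 38/161 = 23.6% → Blend 2
Neither sweeps: Blend 2 wins 1 of 3 groups, the organic mix wins 2. Blend 2 wins overall but not every group — no Simpson reversal.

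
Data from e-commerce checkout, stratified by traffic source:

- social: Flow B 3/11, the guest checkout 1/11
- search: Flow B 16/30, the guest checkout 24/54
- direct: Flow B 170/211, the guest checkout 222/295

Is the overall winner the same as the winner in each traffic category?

Social: Flow B 3/11 = 27.3%, the guest checkout 1/11 = 9.1% → Flow B
Search: Flow B 16/30 = 53.3%, the guest checkout 24/54 = 44.4% → Flow B
Direct: Flow B 170/211 = 80.6%, the guest checkout 222/295 = 75.3% → Flow B
Overall: Flow B 189/252 = 75.0%, the guest checkout 247/360 = 68.6% → Flow B
Flow B wins overall and in every traffic group — no reversal.

Yes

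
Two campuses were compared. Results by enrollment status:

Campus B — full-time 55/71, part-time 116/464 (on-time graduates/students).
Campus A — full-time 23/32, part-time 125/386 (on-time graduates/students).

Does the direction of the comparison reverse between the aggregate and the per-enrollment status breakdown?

Full-time: Campus B 55/71 = 77.5%, Campus A 23/32 = 71.9% → Campus B
Part-time: Campus B 116/464 = 25.0%, Campus A 125/386 = 32.4% → Campus A
Overall: Campus B 171/535 = 32.0%, Campus A 148/418 = 35.4% → Campus A
Neither sweeps: Campus B wins 1 of 2 groups, Campus A wins 1. Campus A wins overall but not every group — no Simpson reversal.

No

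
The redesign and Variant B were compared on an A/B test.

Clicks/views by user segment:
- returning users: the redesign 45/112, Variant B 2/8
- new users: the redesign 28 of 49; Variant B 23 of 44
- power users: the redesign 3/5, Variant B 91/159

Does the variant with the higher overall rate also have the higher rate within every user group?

Returning users: the redesign 45/112 = 40.2%, Variant B 2/8 = 25.0% → the redesign
New users: the redesign 28/49 = 57.1%, Variant B 23/44 = 52.3% → the redesign
Power users: the redesign 3/5 = 60.0%, Variant B 91/159 = 57.2% → the redesign
Overall: the redesign 76/166 = 45.8%, Variant B 116/211 = 55.0% → Variant B
The redesign wins each user group but Variant B wins overall — the comparison reverses. The redesign's views skew toward returning users, which has a lower base rate.

No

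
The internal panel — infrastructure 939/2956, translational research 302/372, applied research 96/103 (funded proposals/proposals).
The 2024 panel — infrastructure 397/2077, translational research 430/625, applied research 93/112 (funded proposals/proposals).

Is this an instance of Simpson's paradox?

No

Infrastructure: the internal panel 939/2956 = 31.8%, the 2024 panel 397/2077 = 19.1% → the internal panel
Translational research: the internal panel 302/372 = 81.2%, the 2024 panel 430/625 = 68.8% → the internal panel
Applied research: the internal panel 96/103 = 93.2%, the 2024 panel 93/112 = 83.0% → the internal panel
Overall: the internal panel 1337/3431 = 39.0%, the 2024 panel 920/2814 = 32.7% → the internal panel
The internal panel wins overall and in every proposal group — no reversal.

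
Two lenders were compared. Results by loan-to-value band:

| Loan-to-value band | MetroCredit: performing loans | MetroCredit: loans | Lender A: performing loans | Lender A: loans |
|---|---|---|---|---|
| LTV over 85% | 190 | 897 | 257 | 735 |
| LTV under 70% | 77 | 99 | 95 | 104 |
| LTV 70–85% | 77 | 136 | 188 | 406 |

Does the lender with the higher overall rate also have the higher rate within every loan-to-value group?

LTV over 85%: MetroCredit 190/897 = 21.2%, Lender A 257/735 = 35.0% → Lender A
LTV under 70%: MetroCredit 77/99 = 77.8%, Lender A 95/104 = 91.3% → Lender A
LTV 70–85%: MetroCredit 77/136 = 56.6%, Lender A 188/406 = 46.3% → MetroCredit
Overall: MetroCredit 344/1132 = 30.4%, Lender A 540/1245 = 43.4% → Lender A
Neither sweeps: MetroCredit wins 1 of 3 groups, Lender A wins 2. Lender A wins overall but not every group — no Simpson reversal.

No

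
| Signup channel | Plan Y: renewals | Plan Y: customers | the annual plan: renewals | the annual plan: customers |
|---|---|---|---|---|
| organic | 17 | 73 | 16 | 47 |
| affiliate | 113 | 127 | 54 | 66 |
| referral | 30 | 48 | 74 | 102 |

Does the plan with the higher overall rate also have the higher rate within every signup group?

No

Organic: Plan Y 17/73 = 23.3%, the annual plan 16/47 = 34.0% → the annual plan
Affiliate: Plan Y 113/127 = 89.0%, the annual plan 54/66 = 81.8% → Plan Y
Referral: Plan Y 30/48 = 62.5%, the annual plan 74/102 = 72.5% → the annual plan
Overall: Plan Y 160/248 = 64.5%, the annual plan 144/215 = 67.0% → the annual plan
Neither sweeps: Plan Y wins 1 of 3 groups, the annual plan wins 2. The annual plan wins overall but not every group — no Simpson reversal.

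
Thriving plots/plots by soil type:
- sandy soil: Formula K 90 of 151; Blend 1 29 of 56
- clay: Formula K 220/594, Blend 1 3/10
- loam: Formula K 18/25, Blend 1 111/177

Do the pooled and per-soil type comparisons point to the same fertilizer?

No

Sandy soil: Formula K 90/151 = 59.6%, Blend 1 29/56 = 51.8% → Formula K
Clay: Formula K 220/594 = 37.0%, Blend 1 3/10 = 30.0% → Formula K
Loam: Formula K 18/25 = 72.0%, Blend 1 111/177 = 62.7% → Formula K
Overall: Formula K 328/770 = 42.6%, Blend 1 143/243 = 58.8% → Blend 1
Formula K wins each soil group but Blend 1 wins overall — the comparison reverses. Formula K's plots skew toward clay, which has a lower base rate.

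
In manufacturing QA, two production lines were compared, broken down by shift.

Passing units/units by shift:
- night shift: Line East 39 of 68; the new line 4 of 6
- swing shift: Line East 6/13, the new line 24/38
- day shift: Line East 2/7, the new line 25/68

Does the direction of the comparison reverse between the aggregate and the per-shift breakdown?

Yes

Night shift: Line East 39/68 = 57.4%, the new line 4/6 = 66.7% → the new line
Swing shift: Line East 6/13 = 46.2%, the new line 24/38 = 63.2% → the new line
Day shift: Line East 2/7 = 28.6%, the new line 25/68 = 36.8% → the new line
Overall: Line East 47/88 = 53.4%, the new line 53/112 = 47.3% → Line East
The new line wins each shift group but Line East wins overall — the comparison reverses. The new line's units skew toward day shift, which has a lower base rate.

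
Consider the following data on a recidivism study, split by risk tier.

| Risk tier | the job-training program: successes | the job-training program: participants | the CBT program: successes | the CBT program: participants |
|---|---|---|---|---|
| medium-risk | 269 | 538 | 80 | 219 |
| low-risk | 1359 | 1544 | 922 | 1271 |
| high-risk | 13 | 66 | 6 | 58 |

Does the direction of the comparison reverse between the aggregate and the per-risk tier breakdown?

No

Medium-risk: the job-training program 269/538 = 50.0%, the CBT program 80/219 = 36.5% → the job-training program
Low-risk: the job-training program 1359/1544 = 88.0%, the CBT program 922/1271 = 72.5% → the job-training program
High-risk: the job-training program 13/66 = 19.7%, the CBT program 6/58 = 10.3% → the job-training program
Overall: the job-training program 1641/2148 = 76.4%, the CBT program 1008/1548 = 65.1% → the job-training program
The job-training program wins overall and in every risk group — no reversal.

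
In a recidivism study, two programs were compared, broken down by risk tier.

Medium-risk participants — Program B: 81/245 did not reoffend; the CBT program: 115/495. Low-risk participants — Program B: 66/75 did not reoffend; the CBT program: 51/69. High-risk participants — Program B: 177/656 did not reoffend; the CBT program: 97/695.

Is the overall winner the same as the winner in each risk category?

Medium-risk: Program B 81/245 = 33.1%, the CBT program 115/495 = 23.2% → Program B
Low-risk: Program B 66/75 = 88.0%, the CBT program 51/69 = 73.9% → Program B
High-risk: Program B 177/656 = 27.0%, the CBT program 97/695 = 14.0% → Program B
Overall: Program B 324/976 = 33.2%, the CBT program 263/1259 = 20.9% → Program B
Program B wins overall and in every risk group — no reversal.

Yes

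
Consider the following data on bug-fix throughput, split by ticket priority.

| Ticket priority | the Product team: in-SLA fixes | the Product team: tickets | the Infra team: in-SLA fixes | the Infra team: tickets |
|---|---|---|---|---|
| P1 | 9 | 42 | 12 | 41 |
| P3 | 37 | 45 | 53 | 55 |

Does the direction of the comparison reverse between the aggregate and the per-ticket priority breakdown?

P1: the Product team 9/42 = 21.4%, the Infra team 12/41 = 29.3% → the Infra team
P3: the Product team 37/45 = 82.2%, the Infra team 53/55 = 96.4% → the Infra team
Overall: the Product team 46/87 = 52.9%, the Infra team 65/96 = 67.7% → the Infra team
The Infra team wins overall and in every ticket group — no reversal.

No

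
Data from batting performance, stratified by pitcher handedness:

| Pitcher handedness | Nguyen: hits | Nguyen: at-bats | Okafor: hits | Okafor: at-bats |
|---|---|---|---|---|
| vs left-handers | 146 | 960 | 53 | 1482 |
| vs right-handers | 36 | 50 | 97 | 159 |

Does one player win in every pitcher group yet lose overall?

No

Vs left-handers: Nguyen 146/960 = 15.2%, Okafor 53/1482 = 3.6% → Nguyen
Vs right-handers: Nguyen 36/50 = 72.0%, Okafor 97/159 = 61.0% → Nguyen
Overall: Nguyen 182/1010 = 18.0%, Okafor 150/1641 = 9.1% → Nguyen
Nguyen wins overall and in every pitcher group — no reversal.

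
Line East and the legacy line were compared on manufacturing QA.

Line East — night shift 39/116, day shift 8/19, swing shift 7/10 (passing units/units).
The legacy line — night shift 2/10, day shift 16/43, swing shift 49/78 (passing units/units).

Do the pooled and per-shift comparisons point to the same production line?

No

Night shift: Line East 39/116 = 33.6%, the legacy line 2/10 = 20.0% → Line East
Day shift: Line East 8/19 = 42.1%, the legacy line 16/43 = 37.2% → Line East
Swing shift: Line East 7/10 = 70.0%, the legacy line 49/78 = 62.8% → Line East
Overall: Line East 54/145 = 37.2%, the legacy line 67/131 = 51.1% → the legacy line
Line East wins each shift group but the legacy line wins overall — the comparison reverses. Line East's units skew toward night shift, which has a lower base rate.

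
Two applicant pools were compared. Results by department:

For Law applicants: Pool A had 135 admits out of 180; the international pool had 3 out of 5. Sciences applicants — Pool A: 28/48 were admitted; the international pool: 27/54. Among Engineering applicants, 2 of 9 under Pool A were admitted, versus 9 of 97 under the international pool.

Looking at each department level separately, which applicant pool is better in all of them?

Law: Pool A 135/180 = 75.0%, the international pool 3/5 = 60.0% → Pool A
Sciences: Pool A 28/48 = 58.3%, the international pool 27/54 = 50.0% → Pool A
Engineering: Pool A 2/9 = 22.2%, the international pool 9/97 = 9.3% → Pool A
Pool A has the higher rate in all 3 groups.

Pool A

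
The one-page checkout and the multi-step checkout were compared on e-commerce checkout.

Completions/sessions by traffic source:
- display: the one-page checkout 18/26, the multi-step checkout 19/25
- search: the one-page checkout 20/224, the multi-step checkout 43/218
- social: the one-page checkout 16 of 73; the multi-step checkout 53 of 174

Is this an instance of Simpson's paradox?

No

Display: the one-page checkout 18/26 = 69.2%, the multi-step checkout 19/25 = 76.0% → the multi-step checkout
Search: the one-page checkout 20/224 = 8.9%, the multi-step checkout 43/218 = 19.7% → the multi-step checkout
Social: the one-page checkout 16/73 = 21.9%, the multi-step checkout 53/174 = 30.5% → the multi-step checkout
Overall: the one-page checkout 54/323 = 16.7%, the multi-step checkout 115/417 = 27.6% → the multi-step checkout
The multi-step checkout wins overall and in every traffic group — no reversal.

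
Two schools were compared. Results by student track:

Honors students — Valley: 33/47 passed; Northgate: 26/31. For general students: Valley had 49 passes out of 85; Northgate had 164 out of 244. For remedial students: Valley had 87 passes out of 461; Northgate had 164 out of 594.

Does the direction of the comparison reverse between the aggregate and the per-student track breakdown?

No

Honors: Valley 33/47 = 70.2%, Northgate 26/31 = 83.9% → Northgate
General: Valley 49/85 = 57.6%, Northgate 164/244 = 67.2% → Northgate
Remedial: Valley 87/461 = 18.9%, Northgate 164/594 = 27.6% → Northgate
Overall: Valley 169/593 = 28.5%, Northgate 354/869 = 40.7% → Northgate
Northgate wins overall and in every student group — no reversal.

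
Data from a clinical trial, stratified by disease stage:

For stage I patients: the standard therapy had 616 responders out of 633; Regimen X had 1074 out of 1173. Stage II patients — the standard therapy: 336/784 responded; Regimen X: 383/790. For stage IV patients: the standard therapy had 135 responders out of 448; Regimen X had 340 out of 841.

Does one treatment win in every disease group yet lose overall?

No

Stage I: the standard therapy 616/633 = 97.3%, Regimen X 1074/1173 = 91.6% → the standard therapy
Stage II: the standard therapy 336/784 = 42.9%, Regimen X 383/790 = 48.5% → Regimen X
Stage IV: the standard therapy 135/448 = 30.1%, Regimen X 340/841 = 40.4% → Regimen X
Overall: the standard therapy 1087/1865 = 58.3%, Regimen X 1797/2804 = 64.1% → Regimen X
Neither sweeps: the standard therapy wins 1 of 3 groups, Regimen X wins 2. Regimen X wins overall but not every group — no Simpson reversal.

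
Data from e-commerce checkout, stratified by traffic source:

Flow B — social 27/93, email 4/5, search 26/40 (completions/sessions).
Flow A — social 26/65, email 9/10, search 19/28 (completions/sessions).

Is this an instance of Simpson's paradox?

No

Social: Flow B 27/93 = 29.0%, Flow A 26/65 = 40.0% → Flow A
Email: Flow B 4/5 = 80.0%, Flow A 9/10 = 90.0% → Flow A
Search: Flow B 26/40 = 65.0%, Flow A 19/28 = 67.9% → Flow A
Overall: Flow B 57/138 = 41.3%, Flow A 54/103 = 52.4% → Flow A
Flow A wins overall and in every traffic group — no reversal.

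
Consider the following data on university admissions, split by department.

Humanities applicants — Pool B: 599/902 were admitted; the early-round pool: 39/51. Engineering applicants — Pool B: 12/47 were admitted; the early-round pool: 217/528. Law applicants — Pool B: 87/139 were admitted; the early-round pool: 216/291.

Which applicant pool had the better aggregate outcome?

Humanities: Pool B 599/902 = 66.4%, the early-round pool 39/51 = 76.5% → the early-round pool
Engineering: Pool B 12/47 = 25.5%, the early-round pool 217/528 = 41.1% → the early-round pool
Law: Pool B 87/139 = 62.6%, the early-round pool 216/291 = 74.2% → the early-round pool
Overall: Pool B 698/1088 = 64.2%, the early-round pool 472/870 = 54.3% → Pool B
(The early-round pool wins every department group but Pool B wins overall — the early-round pool's applicants skew toward the low-rate Engineering group.)

Pool B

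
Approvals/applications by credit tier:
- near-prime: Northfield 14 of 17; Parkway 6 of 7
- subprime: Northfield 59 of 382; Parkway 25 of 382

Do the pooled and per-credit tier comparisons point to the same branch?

Near-prime: Northfield 14/17 = 82.4%, Parkway 6/7 = 85.7% → Parkway
Subprime: Northfield 59/382 = 15.4%, Parkway 25/382 = 6.5% → Northfield
Overall: Northfield 73/399 = 18.3%, Parkway 31/389 = 8.0% → Northfield
Neither sweeps: Northfield wins 1 of 2 groups, Parkway wins 1. Northfield wins overall but not every group — no Simpson reversal.

No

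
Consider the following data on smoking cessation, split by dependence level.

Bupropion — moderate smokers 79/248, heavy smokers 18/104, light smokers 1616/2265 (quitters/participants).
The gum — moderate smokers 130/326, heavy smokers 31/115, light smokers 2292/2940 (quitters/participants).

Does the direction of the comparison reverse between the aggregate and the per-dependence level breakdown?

No

Moderate smokers: bupropion 79/248 = 31.9%, the gum 130/326 = 39.9% → the gum
Heavy smokers: bupropion 18/104 = 17.3%, the gum 31/115 = 27.0% → the gum
Light smokers: bupropion 1616/2265 = 71.3%, the gum 2292/2940 = 78.0% → the gum
Overall: bupropion 1713/2617 = 65.5%, the gum 2453/3381 = 72.6% → the gum
The gum wins overall and in every dependence group — no reversal.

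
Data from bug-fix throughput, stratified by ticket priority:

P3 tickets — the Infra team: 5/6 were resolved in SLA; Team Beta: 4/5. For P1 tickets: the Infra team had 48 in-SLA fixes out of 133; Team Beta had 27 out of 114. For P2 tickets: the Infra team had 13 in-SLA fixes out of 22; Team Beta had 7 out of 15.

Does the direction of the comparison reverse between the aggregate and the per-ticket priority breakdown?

P3: the Infra team 5/6 = 83.3%, Team Beta 4/5 = 80.0% → the Infra team
P1: the Infra team 48/133 = 36.1%, Team Beta 27/114 = 23.7% → the Infra team
P2: the Infra team 13/22 = 59.1%, Team Beta 7/15 = 46.7% → the Infra team
Overall: the Infra team 66/161 = 41.0%, Team Beta 38/134 = 28.4% → the Infra team
The Infra team wins overall and in every ticket group — no reversal.

No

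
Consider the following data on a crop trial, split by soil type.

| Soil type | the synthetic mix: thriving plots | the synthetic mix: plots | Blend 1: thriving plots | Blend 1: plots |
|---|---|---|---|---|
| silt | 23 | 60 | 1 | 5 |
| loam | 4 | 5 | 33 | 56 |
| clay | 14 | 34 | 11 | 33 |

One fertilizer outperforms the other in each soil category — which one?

the synthetic mix

Silt: the synthetic mix 23/60 = 38.3%, Blend 1 1/5 = 20.0% → the synthetic mix
Loam: the synthetic mix 4/5 = 80.0%, Blend 1 33/56 = 58.9% → the synthetic mix
Clay: the synthetic mix 14/34 = 41.2%, Blend 1 11/33 = 33.3% → the synthetic mix
The synthetic mix has the higher rate in all 3 groups.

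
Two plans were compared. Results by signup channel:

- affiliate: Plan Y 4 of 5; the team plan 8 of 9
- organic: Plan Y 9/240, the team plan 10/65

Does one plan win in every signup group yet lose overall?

No

Affiliate: Plan Y 4/5 = 80.0%, the team plan 8/9 = 88.9% → the team plan
Organic: Plan Y 9/240 = 3.8%, the team plan 10/65 = 15.4% → the team plan
Overall: Plan Y 13/245 = 5.3%, the team plan 18/74 = 24.3% → the team plan
The team plan wins overall and in every signup group — no reversal.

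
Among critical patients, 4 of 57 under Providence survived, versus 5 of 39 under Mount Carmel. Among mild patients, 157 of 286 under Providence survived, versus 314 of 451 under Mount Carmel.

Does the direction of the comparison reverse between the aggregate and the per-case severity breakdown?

No

Critical: Providence 4/57 = 7.0%, Mount Carmel 5/39 = 12.8% → Mount Carmel
Mild: Providence 157/286 = 54.9%, Mount Carmel 314/451 = 69.6% → Mount Carmel
Overall: Providence 161/343 = 46.9%, Mount Carmel 319/490 = 65.1% → Mount Carmel
Mount Carmel wins overall and in every case group — no reversal.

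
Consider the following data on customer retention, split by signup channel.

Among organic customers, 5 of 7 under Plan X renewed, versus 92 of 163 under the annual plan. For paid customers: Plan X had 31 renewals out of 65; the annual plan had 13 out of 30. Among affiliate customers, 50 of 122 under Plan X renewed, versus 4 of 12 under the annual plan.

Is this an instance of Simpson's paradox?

Organic: Plan X 5/7 = 71.4%, the annual plan 92/163 = 56.4% → Plan X
Paid: Plan X 31/65 = 47.7%, the annual plan 13/30 = 43.3% → Plan X
Affiliate: Plan X 50/122 = 41.0%, the annual plan 4/12 = 33.3% → Plan X
Overall: Plan X 86/194 = 44.3%, the annual plan 109/205 = 53.2% → the annual plan
Plan X wins each signup group but the annual plan wins overall — the comparison reverses. Plan X's customers skew toward affiliate, which has a lower base rate.

Yes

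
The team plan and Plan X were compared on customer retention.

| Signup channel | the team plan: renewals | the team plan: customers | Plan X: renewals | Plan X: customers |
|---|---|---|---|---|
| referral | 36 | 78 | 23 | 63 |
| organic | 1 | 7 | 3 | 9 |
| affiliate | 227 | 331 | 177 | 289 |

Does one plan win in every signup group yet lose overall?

No

Referral: the team plan 36/78 = 46.2%, Plan X 23/63 = 36.5% → the team plan
Organic: the team plan 1/7 = 14.3%, Plan X 3/9 = 33.3% → Plan X
Affiliate: the team plan 227/331 = 68.6%, Plan X 177/289 = 61.2% → the team plan
Overall: the team plan 264/416 = 63.5%, Plan X 203/361 = 56.2% → the team plan
Neither sweeps: the team plan wins 2 of 3 groups, Plan X wins 1. The team plan wins overall but not every group — no Simpson reversal.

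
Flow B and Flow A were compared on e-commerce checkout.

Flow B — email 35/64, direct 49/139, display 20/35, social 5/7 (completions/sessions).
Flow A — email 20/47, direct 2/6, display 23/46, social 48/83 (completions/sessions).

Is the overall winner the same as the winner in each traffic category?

No

Email: Flow B 35/64 = 54.7%, Flow A 20/47 = 42.6% → Flow B
Direct: Flow B 49/139 = 35.3%, Flow A 2/6 = 33.3% → Flow B
Display: Flow B 20/35 = 57.1%, Flow A 23/46 = 50.0% → Flow B
Social: Flow B 5/7 = 71.4%, Flow A 48/83 = 57.8% → Flow B
Overall: Flow B 109/245 = 44.5%, Flow A 93/182 = 51.1% → Flow A
Flow B wins each traffic group but Flow A wins overall — the comparison reverses. Flow B's sessions skew toward direct, which has a lower base rate.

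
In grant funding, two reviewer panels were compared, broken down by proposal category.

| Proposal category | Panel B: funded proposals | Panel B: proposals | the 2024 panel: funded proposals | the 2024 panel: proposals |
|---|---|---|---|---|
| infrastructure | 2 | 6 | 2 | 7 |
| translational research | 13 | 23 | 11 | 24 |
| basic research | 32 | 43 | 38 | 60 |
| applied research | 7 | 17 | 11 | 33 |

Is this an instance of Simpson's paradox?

Infrastructure: Panel B 2/6 = 33.3%, the 2024 panel 2/7 = 28.6% → Panel B
Translational research: Panel B 13/23 = 56.5%, the 2024 panel 11/24 = 45.8% → Panel B
Basic research: Panel B 32/43 = 74.4%, the 2024 panel 38/60 = 63.3% → Panel B
Applied research: Panel B 7/17 = 41.2%, the 2024 panel 11/33 = 33.3% → Panel B
Overall: Panel B 54/89 = 60.7%, the 2024 panel 62/124 = 50.0% → Panel B
Panel B wins overall and in every proposal group — no reversal.

No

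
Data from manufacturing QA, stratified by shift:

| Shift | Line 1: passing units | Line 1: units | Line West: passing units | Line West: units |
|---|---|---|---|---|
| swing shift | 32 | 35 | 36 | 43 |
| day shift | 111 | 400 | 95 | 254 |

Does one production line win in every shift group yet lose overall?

Swing shift: Line 1 32/35 = 91.4%, Line West 36/43 = 83.7% → Line 1
Day shift: Line 1 111/400 = 27.8%, Line West 95/254 = 37.4% → Line West
Overall: Line 1 143/435 = 32.9%, Line West 131/297 = 44.1% → Line West
Neither sweeps: Line 1 wins 1 of 2 groups, Line West wins 1. Line West wins overall but not every group — no Simpson reversal.

No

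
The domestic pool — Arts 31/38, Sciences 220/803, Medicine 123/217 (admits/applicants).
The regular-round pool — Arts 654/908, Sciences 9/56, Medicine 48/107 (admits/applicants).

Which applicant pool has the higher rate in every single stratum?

Arts: the domestic pool 31/38 = 81.6%, the regular-round pool 654/908 = 72.0% → the domestic pool
Sciences: the domestic pool 220/803 = 27.4%, the regular-round pool 9/56 = 16.1% → the domestic pool
Medicine: the domestic pool 123/217 = 56.7%, the regular-round pool 48/107 = 44.9% → the domestic pool
The domestic pool has the higher rate in all 3 groups.

the domestic pool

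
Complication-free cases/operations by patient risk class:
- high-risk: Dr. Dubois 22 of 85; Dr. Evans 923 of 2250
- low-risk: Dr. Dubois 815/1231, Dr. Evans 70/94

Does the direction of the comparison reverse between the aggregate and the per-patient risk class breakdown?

High-risk: Dr. Dubois 22/85 = 25.9%, Dr. Evans 923/2250 = 41.0% → Dr. Evans
Low-risk: Dr. Dubois 815/1231 = 66.2%, Dr. Evans 70/94 = 74.5% → Dr. Evans
Overall: Dr. Dubois 837/1316 = 63.6%, Dr. Evans 993/2344 = 42.4% → Dr. Dubois
Dr. Evans wins each patient risk group but Dr. Dubois wins overall — the comparison reverses. Dr. Evans's operations skew toward high-risk, which has a lower base rate.

Yes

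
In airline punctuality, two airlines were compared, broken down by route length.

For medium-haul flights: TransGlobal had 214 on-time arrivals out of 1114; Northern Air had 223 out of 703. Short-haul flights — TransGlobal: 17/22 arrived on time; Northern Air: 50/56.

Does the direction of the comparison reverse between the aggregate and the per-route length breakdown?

No

Medium-haul: TransGlobal 214/1114 = 19.2%, Northern Air 223/703 = 31.7% → Northern Air
Short-haul: TransGlobal 17/22 = 77.3%, Northern Air 50/56 = 89.3% → Northern Air
Overall: TransGlobal 231/1136 = 20.3%, Northern Air 273/759 = 36.0% → Northern Air
Northern Air wins overall and in every route group — no reversal.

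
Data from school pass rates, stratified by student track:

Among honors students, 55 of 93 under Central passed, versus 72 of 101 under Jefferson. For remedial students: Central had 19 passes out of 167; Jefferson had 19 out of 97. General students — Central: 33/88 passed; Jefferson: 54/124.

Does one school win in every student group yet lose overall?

Honors: Central 55/93 = 59.1%, Jefferson 72/101 = 71.3% → Jefferson
Remedial: Central 19/167 = 11.4%, Jefferson 19/97 = 19.6% → Jefferson
General: Central 33/88 = 37.5%, Jefferson 54/124 = 43.5% → Jefferson
Overall: Central 107/348 = 30.7%, Jefferson 145/322 = 45.0% → Jefferson
Jefferson wins overall and in every student group — no reversal.

No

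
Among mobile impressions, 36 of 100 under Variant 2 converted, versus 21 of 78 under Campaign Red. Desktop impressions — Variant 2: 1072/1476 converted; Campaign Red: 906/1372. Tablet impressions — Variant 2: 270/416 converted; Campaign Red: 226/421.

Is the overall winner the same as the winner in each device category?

Yes

Mobile: Variant 2 36/100 = 36.0%, Campaign Red 21/78 = 26.9% → Variant 2
Desktop: Variant 2 1072/1476 = 72.6%, Campaign Red 906/1372 = 66.0% → Variant 2
Tablet: Variant 2 270/416 = 64.9%, Campaign Red 226/421 = 53.7% → Variant 2
Overall: Variant 2 1378/1992 = 69.2%, Campaign Red 1153/1871 = 61.6% → Variant 2
Variant 2 wins overall and in every device group — no reversal.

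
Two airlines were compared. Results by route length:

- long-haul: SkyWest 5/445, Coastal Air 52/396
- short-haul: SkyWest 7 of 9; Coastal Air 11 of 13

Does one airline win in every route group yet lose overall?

Long-haul: SkyWest 5/445 = 1.1%, Coastal Air 52/396 = 13.1% → Coastal Air
Short-haul: SkyWest 7/9 = 77.8%, Coastal Air 11/13 = 84.6% → Coastal Air
Overall: SkyWest 12/454 = 2.6%, Coastal Air 63/409 = 15.4% → Coastal Air
Coastal Air wins overall and in every route group — no reversal.

No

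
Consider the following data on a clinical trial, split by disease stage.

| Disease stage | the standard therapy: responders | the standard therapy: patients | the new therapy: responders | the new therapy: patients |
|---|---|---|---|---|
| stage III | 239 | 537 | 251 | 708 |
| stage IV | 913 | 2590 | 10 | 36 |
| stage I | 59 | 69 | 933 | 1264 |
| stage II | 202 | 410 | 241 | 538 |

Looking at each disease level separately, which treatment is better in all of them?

Stage III: the standard therapy 239/537 = 44.5%, the new therapy 251/708 = 35.5% → the standard therapy
Stage IV: the standard therapy 913/2590 = 35.3%, the new therapy 10/36 = 27.8% → the standard therapy
Stage I: the standard therapy 59/69 = 85.5%, the new therapy 933/1264 = 73.8% → the standard therapy
Stage II: the standard therapy 202/410 = 49.3%, the new therapy 241/538 = 44.8% → the standard therapy
The standard therapy has the higher rate in all 4 groups.

the standard therapy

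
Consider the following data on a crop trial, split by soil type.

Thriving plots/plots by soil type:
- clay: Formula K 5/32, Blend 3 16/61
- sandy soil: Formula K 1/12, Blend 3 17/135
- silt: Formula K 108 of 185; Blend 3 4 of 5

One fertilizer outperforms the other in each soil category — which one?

Blend 3

Clay: Formula K 5/32 = 15.6%, Blend 3 16/61 = 26.2% → Blend 3
Sandy soil: Formula K 1/12 = 8.3%, Blend 3 17/135 = 12.6% → Blend 3
Silt: Formula K 108/185 = 58.4%, Blend 3 4/5 = 80.0% → Blend 3
Blend 3 has the higher rate in all 3 groups.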